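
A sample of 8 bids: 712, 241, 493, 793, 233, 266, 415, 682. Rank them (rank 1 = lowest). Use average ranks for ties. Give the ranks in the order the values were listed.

Sorted (ascending): 233, 241, 266, 415, 493, 682, 712, 793
No ties — each value takes its position as its rank.

7, 2, 5, 8, 1, 3, 4, 6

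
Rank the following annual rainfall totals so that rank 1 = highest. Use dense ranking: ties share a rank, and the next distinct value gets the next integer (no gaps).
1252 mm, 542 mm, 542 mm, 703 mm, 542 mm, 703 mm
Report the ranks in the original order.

Sorted (descending): 1252, 703, 703, 542, 542, 542
The 2 values of 703 share dense rank 2.
The 3 values of 542 share dense rank 3.
Remaining distinct values take the next consecutive integers.

1, 3, 3, 2, 3, 2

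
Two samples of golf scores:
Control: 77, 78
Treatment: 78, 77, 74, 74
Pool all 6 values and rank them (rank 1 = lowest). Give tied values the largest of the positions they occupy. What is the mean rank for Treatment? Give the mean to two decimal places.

Sorted (ascending): 74, 74, 77, 77, 78, 78
The 2 values of 74 occupy positions 1–2 → each gets rank 2.
The 2 values of 77 occupy positions 3–4 → each gets rank 4.
The 2 values of 78 occupy positions 5–6 → each gets rank 6.
Treatment values → pooled ranks: 78→6, 77→4, 74→2, 74→2
Mean rank = (6 + 4 + 2 + 2) / 4 = 3.50

3.50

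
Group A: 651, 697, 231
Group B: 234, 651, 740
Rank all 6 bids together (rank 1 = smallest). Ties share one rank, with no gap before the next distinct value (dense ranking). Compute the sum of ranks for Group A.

8

Sorted (ascending): 231, 234, 651, 651, 697, 740
The 2 values of 651 share dense rank 3.
Remaining distinct values take the next consecutive integers.
Group A values → pooled ranks: 651→3, 697→4, 231→1
Rank sum = 3 + 4 + 1 = 8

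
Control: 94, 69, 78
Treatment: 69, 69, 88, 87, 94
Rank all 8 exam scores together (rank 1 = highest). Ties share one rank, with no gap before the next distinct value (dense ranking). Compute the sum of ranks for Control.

Sorted (descending): 94, 94, 88, 87, 78, 69, 69, 69
The 2 values of 94 share dense rank 1.
The 3 values of 69 share dense rank 5.
Remaining distinct values take the next consecutive integers.
Control values → pooled ranks: 94→1, 69→5, 78→4
Rank sum = 1 + 5 + 4 = 10

10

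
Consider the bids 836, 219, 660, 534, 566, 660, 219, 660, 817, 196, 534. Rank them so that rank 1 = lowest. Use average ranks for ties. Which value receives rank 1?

196

Sorted (ascending): 196, 219, 219, 534, 534, 566, 660, 660, 660, 817, 836
The 2 values of 219 occupy positions 2–3 → average rank (2+3)/2 = 2.5.
The 2 values of 534 occupy positions 4–5 → average rank (4+5)/2 = 4.5.
The 3 values of 660 occupy positions 7–9 → average rank 8.
Rank 1 → value 196.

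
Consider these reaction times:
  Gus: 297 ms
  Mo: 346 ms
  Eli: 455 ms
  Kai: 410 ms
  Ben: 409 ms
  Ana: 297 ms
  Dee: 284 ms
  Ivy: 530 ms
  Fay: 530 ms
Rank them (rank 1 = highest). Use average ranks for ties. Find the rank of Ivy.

Sorted (descending): 530, 530, 455, 410, 409, 346, 297, 297, 284
The 2 values of 530 occupy positions 1–2 → average rank (1+2)/2 = 1.5.
The 2 values of 297 occupy positions 7–8 → average rank (7+8)/2 = 7.5.
Ivy has value 530 ms → rank 1.5.

1.5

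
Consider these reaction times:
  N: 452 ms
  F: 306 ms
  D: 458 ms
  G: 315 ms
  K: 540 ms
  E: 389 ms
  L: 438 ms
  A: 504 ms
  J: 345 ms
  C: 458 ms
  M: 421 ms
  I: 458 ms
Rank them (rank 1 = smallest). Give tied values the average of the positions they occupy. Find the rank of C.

9

Sorted (ascending): 306, 315, 345, 389, 421, 438, 452, 458, 458, 458, 504, 540
The 3 values of 458 occupy positions 8–10 → average rank 9.
C has value 458 ms → rank 9.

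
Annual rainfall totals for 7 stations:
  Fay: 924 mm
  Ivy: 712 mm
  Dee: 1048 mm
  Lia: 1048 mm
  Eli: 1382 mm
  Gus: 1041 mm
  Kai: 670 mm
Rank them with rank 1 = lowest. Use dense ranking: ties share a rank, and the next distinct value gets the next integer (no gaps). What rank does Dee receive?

5

Sorted (ascending): 670, 712, 924, 1041, 1048, 1048, 1382
The 2 values of 1048 share dense rank 5.
Remaining distinct values take the next consecutive integers.
Dee has value 1048 mm → rank 5.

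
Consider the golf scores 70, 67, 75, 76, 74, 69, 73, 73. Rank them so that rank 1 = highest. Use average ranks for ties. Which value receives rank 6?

Sorted (descending): 76, 75, 74, 73, 73, 70, 69, 67
The 2 values of 73 occupy positions 4–5 → average rank (4+5)/2 = 4.5.
Rank 6 → value 70.

70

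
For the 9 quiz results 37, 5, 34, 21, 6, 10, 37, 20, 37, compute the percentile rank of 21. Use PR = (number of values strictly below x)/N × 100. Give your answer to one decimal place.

N = 9.
Strictly below 21: 4. Equal to 21: 1.
PR = 4/9 × 100 = 44.4

44.4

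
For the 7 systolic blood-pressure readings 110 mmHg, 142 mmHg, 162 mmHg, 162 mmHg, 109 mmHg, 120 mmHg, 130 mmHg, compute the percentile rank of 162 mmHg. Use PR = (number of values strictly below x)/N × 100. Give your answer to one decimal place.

71.4

N = 7.
Strictly below 162: 5. Equal to 162: 2.
PR = 5/7 × 100 = 71.4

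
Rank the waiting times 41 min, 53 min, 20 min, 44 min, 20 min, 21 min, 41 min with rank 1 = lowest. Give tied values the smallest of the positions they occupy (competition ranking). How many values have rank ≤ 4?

Sorted (ascending): 20, 20, 21, 41, 41, 44, 53
The 2 values of 20 occupy positions 1–2 → each gets rank 1.
The 2 values of 41 occupy positions 4–5 → each gets rank 4.
Ranks ≤ 4: {1, 1, 3, 4, 4} → 5 values.

5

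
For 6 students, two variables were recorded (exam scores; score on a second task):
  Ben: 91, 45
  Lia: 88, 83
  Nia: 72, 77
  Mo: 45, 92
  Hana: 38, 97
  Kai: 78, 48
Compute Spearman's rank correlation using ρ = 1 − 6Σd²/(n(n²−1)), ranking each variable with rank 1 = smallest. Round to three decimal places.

-0.829

Ranks of variable 1: 6, 5, 3, 2, 1, 4
Ranks of variable 2: 1, 4, 3, 5, 6, 2
d = r₁ − r₂: 5, 1, 0, -3, -5, 2
d²: 25, 1, 0, 9, 25, 4; Σd² = 64
ρ = 1 − 6·64/(6·35) = 1 − 384/210 = -0.829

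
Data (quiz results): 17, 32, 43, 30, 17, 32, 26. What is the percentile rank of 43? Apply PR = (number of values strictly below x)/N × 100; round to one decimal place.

N = 7.
Strictly below 43: 6. Equal to 43: 1.
PR = 6/7 × 100 = 85.7

85.7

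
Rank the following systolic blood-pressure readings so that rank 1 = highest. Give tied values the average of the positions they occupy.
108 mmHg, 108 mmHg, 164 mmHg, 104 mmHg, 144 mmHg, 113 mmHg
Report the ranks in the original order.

4.5, 4.5, 1, 6, 2, 3

Sorted (descending): 164, 144, 113, 108, 108, 104
The 2 values of 108 occupy positions 4–5 → average rank (4+5)/2 = 4.5.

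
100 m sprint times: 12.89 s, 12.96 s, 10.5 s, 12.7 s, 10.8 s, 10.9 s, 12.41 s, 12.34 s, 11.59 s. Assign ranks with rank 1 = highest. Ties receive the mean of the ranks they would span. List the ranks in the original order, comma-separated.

2, 1, 9, 3, 8, 7, 4, 5, 6

Sorted (descending): 12.96, 12.89, 12.7, 12.41, 12.34, 11.59, 10.9, 10.8, 10.5
No ties — each value takes its position as its rank.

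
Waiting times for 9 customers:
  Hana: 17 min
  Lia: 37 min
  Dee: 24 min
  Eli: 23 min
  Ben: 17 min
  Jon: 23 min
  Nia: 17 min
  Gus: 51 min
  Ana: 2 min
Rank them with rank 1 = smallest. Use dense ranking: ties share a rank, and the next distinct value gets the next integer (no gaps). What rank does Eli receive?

3

Sorted (ascending): 2, 17, 17, 17, 23, 23, 24, 37, 51
The 3 values of 17 share dense rank 2.
The 2 values of 23 share dense rank 3.
Remaining distinct values take the next consecutive integers.
Eli has value 23 min → rank 3.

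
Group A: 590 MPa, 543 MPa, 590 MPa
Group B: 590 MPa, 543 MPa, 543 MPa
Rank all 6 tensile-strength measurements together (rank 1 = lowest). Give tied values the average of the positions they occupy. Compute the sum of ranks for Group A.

Sorted (ascending): 543, 543, 543, 590, 590, 590
The 3 values of 543 occupy positions 1–3 → average rank 2.
The 3 values of 590 occupy positions 4–6 → average rank 5.
Group A values → pooled ranks: 590→5, 543→2, 590→5
Rank sum = 5 + 2 + 5 = 12

12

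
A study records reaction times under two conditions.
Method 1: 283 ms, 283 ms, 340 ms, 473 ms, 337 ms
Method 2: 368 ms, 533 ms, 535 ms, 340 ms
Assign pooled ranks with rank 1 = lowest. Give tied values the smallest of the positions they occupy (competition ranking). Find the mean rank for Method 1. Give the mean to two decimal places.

Sorted (ascending): 283, 283, 337, 340, 340, 368, 473, 533, 535
The 2 values of 283 occupy positions 1–2 → each gets rank 1.
The 2 values of 340 occupy positions 4–5 → each gets rank 4.
Method 1 values → pooled ranks: 283→1, 283→1, 340→4, 473→7, 337→3
Mean rank = (1 + 1 + 4 + 7 + 3) / 5 = 3.20

3.20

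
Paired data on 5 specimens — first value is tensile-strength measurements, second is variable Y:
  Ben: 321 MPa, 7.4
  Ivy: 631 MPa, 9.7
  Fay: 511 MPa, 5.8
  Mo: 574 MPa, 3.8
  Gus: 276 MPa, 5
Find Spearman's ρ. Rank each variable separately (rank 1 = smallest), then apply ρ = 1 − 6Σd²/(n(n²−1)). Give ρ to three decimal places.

0.300

Ranks of variable 1: 2, 5, 3, 4, 1
Ranks of variable 2: 4, 5, 3, 1, 2
d = r₁ − r₂: -2, 0, 0, 3, -1
d²: 4, 0, 0, 9, 1; Σd² = 14
ρ = 1 − 6·14/(5·24) = 1 − 84/120 = 0.300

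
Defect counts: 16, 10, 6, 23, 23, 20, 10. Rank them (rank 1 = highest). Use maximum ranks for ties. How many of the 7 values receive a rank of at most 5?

Sorted (descending): 23, 23, 20, 16, 10, 10, 6
The 2 values of 23 occupy positions 1–2 → each gets rank 2.
The 2 values of 10 occupy positions 5–6 → each gets rank 6.
Ranks ≤ 5: {2, 2, 3, 4} → 4 values.

4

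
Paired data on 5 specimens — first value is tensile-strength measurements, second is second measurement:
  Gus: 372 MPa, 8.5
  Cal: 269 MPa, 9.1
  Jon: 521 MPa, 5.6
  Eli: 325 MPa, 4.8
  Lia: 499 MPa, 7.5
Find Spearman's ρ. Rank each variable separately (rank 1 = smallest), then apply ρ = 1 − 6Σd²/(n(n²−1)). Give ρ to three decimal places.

-0.400

Ranks of variable 1: 3, 1, 5, 2, 4
Ranks of variable 2: 4, 5, 2, 1, 3
d = r₁ − r₂: -1, -4, 3, 1, 1
d²: 1, 16, 9, 1, 1; Σd² = 28
ρ = 1 − 6·28/(5·24) = 1 − 168/120 = -0.400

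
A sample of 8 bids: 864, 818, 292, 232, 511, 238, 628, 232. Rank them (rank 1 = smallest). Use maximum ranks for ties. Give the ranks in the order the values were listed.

Sorted (ascending): 232, 232, 238, 292, 511, 628, 818, 864
The 2 values of 232 occupy positions 1–2 → each gets rank 2.

8, 7, 4, 2, 5, 3, 6, 2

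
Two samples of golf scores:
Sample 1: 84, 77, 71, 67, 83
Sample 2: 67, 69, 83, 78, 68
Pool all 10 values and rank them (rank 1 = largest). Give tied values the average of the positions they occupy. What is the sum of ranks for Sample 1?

24

Sorted (descending): 84, 83, 83, 78, 77, 71, 69, 68, 67, 67
The 2 values of 83 occupy positions 2–3 → average rank (2+3)/2 = 2.5.
The 2 values of 67 occupy positions 9–10 → average rank (9+10)/2 = 9.5.
Sample 1 values → pooled ranks: 84→1, 77→5, 71→6, 67→9.5, 83→2.5
Rank sum = 1 + 5 + 6 + 9.5 + 2.5 = 24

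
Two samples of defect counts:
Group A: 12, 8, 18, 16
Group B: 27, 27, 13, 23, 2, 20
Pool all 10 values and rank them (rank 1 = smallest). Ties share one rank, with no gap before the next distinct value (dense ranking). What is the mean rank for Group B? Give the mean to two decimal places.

Sorted (ascending): 2, 8, 12, 13, 16, 18, 20, 23, 27, 27
The 2 values of 27 share dense rank 9.
Remaining distinct values take the next consecutive integers.
Group B values → pooled ranks: 27→9, 27→9, 13→4, 23→8, 2→1, 20→7
Mean rank = (9 + 9 + 4 + 8 + 1 + 7) / 6 = 6.33

6.33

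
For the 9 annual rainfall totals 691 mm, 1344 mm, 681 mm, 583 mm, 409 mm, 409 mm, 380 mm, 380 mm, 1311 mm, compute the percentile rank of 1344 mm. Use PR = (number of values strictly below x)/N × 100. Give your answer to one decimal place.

N = 9.
Strictly below 1344: 8. Equal to 1344: 1.
PR = 8/9 × 100 = 88.9

88.9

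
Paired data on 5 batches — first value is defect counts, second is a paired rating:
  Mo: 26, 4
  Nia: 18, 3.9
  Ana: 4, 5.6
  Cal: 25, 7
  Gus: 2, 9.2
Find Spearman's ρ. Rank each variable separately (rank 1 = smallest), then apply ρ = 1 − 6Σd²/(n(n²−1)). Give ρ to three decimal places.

Ranks of variable 1: 5, 3, 2, 4, 1
Ranks of variable 2: 2, 1, 3, 4, 5
d = r₁ − r₂: 3, 2, -1, 0, -4
d²: 9, 4, 1, 0, 16; Σd² = 30
ρ = 1 − 6·30/(5·24) = 1 − 180/120 = -0.500

-0.500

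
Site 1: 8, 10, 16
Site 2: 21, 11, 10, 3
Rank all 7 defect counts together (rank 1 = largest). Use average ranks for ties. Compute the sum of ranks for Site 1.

Sorted (descending): 21, 16, 11, 10, 10, 8, 3
The 2 values of 10 occupy positions 4–5 → average rank (4+5)/2 = 4.5.
Site 1 values → pooled ranks: 8→6, 10→4.5, 16→2
Rank sum = 6 + 4.5 + 2 = 12.5

12.5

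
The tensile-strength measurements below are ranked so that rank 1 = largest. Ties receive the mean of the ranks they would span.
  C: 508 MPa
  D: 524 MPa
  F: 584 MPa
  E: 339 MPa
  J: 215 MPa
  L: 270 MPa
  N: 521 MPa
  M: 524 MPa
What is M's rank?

2.5

Sorted (descending): 584, 524, 524, 521, 508, 339, 270, 215
The 2 values of 524 occupy positions 2–3 → average rank (2+3)/2 = 2.5.
M has value 524 MPa → rank 2.5.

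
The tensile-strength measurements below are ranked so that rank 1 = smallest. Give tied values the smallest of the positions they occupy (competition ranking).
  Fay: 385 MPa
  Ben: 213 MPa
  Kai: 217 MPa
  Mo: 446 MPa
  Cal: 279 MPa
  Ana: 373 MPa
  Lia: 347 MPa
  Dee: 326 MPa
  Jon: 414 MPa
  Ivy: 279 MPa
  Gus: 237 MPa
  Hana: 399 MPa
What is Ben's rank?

Sorted (ascending): 213, 217, 237, 279, 279, 326, 347, 373, 385, 399, 414, 446
The 2 values of 279 occupy positions 4–5 → each gets rank 4.
Ben has value 213 MPa → rank 1.

1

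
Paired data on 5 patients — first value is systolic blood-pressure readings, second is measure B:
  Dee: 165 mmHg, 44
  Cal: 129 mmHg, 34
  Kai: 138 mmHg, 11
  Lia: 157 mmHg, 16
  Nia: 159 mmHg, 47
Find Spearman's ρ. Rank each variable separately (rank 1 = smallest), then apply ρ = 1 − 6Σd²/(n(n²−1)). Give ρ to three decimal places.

0.600

Ranks of variable 1: 5, 1, 2, 3, 4
Ranks of variable 2: 4, 3, 1, 2, 5
d = r₁ − r₂: 1, -2, 1, 1, -1
d²: 1, 4, 1, 1, 1; Σd² = 8
ρ = 1 − 6·8/(5·24) = 1 − 48/120 = 0.600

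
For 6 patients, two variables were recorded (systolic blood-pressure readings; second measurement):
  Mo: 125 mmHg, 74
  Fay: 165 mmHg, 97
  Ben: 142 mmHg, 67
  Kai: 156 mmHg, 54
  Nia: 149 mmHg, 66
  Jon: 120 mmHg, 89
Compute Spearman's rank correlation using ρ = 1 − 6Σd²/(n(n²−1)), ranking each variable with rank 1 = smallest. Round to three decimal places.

Ranks of variable 1: 2, 6, 3, 5, 4, 1
Ranks of variable 2: 4, 6, 3, 1, 2, 5
d = r₁ − r₂: -2, 0, 0, 4, 2, -4
d²: 4, 0, 0, 16, 4, 16; Σd² = 40
ρ = 1 − 6·40/(6·35) = 1 − 240/210 = -0.143

-0.143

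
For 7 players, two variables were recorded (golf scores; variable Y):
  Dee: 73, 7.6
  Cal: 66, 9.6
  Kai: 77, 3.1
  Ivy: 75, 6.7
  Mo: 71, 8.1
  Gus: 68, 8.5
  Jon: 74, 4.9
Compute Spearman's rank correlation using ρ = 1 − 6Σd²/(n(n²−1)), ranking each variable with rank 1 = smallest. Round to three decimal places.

-0.964

Ranks of variable 1: 4, 1, 7, 6, 3, 2, 5
Ranks of variable 2: 4, 7, 1, 3, 5, 6, 2
d = r₁ − r₂: 0, -6, 6, 3, -2, -4, 3
d²: 0, 36, 36, 9, 4, 16, 9; Σd² = 110
ρ = 1 − 6·110/(7·48) = 1 − 660/336 = -0.964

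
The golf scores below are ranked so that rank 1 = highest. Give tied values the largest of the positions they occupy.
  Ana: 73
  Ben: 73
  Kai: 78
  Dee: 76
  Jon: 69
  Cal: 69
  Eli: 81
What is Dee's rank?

Sorted (descending): 81, 78, 76, 73, 73, 69, 69
The 2 values of 73 occupy positions 4–5 → each gets rank 5.
The 2 values of 69 occupy positions 6–7 → each gets rank 7.
Dee has value 76 → rank 3.

3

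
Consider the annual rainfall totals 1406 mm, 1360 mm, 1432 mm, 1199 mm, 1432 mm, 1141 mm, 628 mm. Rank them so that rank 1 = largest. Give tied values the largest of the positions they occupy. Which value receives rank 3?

Sorted (descending): 1432, 1432, 1406, 1360, 1199, 1141, 628
The 2 values of 1432 occupy positions 1–2 → each gets rank 2.
Rank 3 → value 1406.

1406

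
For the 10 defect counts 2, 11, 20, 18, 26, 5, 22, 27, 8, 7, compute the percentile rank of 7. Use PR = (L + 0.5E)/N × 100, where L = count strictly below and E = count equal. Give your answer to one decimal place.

N = 10.
Strictly below 7: 2. Equal to 7: 1.
PR = (2 + 0.5·1)/10 × 100 = 25.0

25.0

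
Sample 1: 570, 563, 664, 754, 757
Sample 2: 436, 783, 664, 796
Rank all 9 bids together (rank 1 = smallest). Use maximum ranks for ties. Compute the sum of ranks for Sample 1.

23

Sorted (ascending): 436, 563, 570, 664, 664, 754, 757, 783, 796
The 2 values of 664 occupy positions 4–5 → each gets rank 5.
Sample 1 values → pooled ranks: 570→3, 563→2, 664→5, 754→6, 757→7
Rank sum = 3 + 2 + 5 + 6 + 7 = 23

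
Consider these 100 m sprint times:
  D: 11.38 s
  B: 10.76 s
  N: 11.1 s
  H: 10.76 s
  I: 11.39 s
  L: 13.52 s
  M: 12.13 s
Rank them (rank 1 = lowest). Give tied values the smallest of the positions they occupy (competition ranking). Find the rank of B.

Sorted (ascending): 10.76, 10.76, 11.1, 11.38, 11.39, 12.13, 13.52
The 2 values of 10.76 occupy positions 1–2 → each gets rank 1.
B has value 10.76 s → rank 1.

1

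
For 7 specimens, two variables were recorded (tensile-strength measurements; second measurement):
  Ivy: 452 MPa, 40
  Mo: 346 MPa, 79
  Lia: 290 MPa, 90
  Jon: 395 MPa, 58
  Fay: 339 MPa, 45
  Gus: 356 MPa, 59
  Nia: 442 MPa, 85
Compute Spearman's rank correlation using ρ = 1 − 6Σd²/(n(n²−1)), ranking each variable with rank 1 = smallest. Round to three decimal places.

Ranks of variable 1: 7, 3, 1, 5, 2, 4, 6
Ranks of variable 2: 1, 5, 7, 3, 2, 4, 6
d = r₁ − r₂: 6, -2, -6, 2, 0, 0, 0
d²: 36, 4, 36, 4, 0, 0, 0; Σd² = 80
ρ = 1 − 6·80/(7·48) = 1 − 480/336 = -0.429

-0.429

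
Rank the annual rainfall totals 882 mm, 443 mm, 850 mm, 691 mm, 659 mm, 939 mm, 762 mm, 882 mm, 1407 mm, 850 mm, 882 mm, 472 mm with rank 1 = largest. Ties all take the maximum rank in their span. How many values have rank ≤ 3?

Sorted (descending): 1407, 939, 882, 882, 882, 850, 850, 762, 691, 659, 472, 443
The 3 values of 882 occupy positions 3–5 → each gets rank 5.
The 2 values of 850 occupy positions 6–7 → each gets rank 7.
Ranks ≤ 3: {1, 2} → 2 values.

2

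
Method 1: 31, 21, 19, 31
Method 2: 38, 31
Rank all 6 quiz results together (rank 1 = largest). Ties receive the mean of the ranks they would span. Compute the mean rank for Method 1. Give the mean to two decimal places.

Sorted (descending): 38, 31, 31, 31, 21, 19
The 3 values of 31 occupy positions 2–4 → average rank 3.
Method 1 values → pooled ranks: 31→3, 21→5, 19→6, 31→3
Mean rank = (3 + 5 + 6 + 3) / 4 = 4.25

4.25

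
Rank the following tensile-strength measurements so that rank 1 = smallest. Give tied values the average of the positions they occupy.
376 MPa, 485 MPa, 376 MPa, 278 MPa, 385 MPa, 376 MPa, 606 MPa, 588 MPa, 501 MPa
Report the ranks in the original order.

Sorted (ascending): 278, 376, 376, 376, 385, 485, 501, 588, 606
The 3 values of 376 occupy positions 2–4 → average rank 3.

3, 6, 3, 1, 5, 3, 9, 8, 7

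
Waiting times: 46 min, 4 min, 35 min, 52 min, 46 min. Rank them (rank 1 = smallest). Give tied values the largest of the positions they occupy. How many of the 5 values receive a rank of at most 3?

2

Sorted (ascending): 4, 35, 46, 46, 52
The 2 values of 46 occupy positions 3–4 → each gets rank 4.
Ranks ≤ 3: {1, 2} → 2 values.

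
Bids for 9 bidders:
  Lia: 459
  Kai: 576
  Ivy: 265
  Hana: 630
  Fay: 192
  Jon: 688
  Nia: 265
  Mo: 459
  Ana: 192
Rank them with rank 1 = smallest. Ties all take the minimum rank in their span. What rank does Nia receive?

3

Sorted (ascending): 192, 192, 265, 265, 459, 459, 576, 630, 688
The 2 values of 192 occupy positions 1–2 → each gets rank 1.
The 2 values of 265 occupy positions 3–4 → each gets rank 3.
The 2 values of 459 occupy positions 5–6 → each gets rank 5.
Nia has value 265 → rank 3.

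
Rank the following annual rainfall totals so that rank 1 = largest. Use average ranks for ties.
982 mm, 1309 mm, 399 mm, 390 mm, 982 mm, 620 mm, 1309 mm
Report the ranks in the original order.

Sorted (descending): 1309, 1309, 982, 982, 620, 399, 390
The 2 values of 1309 occupy positions 1–2 → average rank (1+2)/2 = 1.5.
The 2 values of 982 occupy positions 3–4 → average rank (3+4)/2 = 3.5.

3.5, 1.5, 6, 7, 3.5, 5, 1.5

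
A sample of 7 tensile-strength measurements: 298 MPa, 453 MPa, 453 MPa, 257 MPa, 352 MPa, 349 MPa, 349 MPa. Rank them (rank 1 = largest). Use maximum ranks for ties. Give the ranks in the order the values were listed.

6, 2, 2, 7, 3, 5, 5

Sorted (descending): 453, 453, 352, 349, 349, 298, 257
The 2 values of 453 occupy positions 1–2 → each gets rank 2.
The 2 values of 349 occupy positions 4–5 → each gets rank 5.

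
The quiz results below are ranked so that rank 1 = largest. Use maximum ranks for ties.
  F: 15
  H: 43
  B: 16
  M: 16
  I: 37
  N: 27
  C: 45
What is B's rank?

Sorted (descending): 45, 43, 37, 27, 16, 16, 15
The 2 values of 16 occupy positions 5–6 → each gets rank 6.
B has value 16 → rank 6.

6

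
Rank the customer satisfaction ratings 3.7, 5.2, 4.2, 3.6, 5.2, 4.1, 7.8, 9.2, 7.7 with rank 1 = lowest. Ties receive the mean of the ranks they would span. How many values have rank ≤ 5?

4

Sorted (ascending): 3.6, 3.7, 4.1, 4.2, 5.2, 5.2, 7.7, 7.8, 9.2
The 2 values of 5.2 occupy positions 5–6 → average rank (5+6)/2 = 5.5.
Ranks ≤ 5: {1, 2, 3, 4} → 4 values.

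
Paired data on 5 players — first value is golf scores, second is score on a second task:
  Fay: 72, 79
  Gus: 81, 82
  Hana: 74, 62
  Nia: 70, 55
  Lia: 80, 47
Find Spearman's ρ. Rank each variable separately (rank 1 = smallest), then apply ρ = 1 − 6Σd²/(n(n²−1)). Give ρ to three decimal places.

Ranks of variable 1: 2, 5, 3, 1, 4
Ranks of variable 2: 4, 5, 3, 2, 1
d = r₁ − r₂: -2, 0, 0, -1, 3
d²: 4, 0, 0, 1, 9; Σd² = 14
ρ = 1 − 6·14/(5·24) = 1 − 84/120 = 0.300

0.300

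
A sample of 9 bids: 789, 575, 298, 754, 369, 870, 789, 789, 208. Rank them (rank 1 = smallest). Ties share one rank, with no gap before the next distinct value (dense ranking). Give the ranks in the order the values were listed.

6, 4, 2, 5, 3, 7, 6, 6, 1

Sorted (ascending): 208, 298, 369, 575, 754, 789, 789, 789, 870
The 3 values of 789 share dense rank 6.
Remaining distinct values take the next consecutive integers.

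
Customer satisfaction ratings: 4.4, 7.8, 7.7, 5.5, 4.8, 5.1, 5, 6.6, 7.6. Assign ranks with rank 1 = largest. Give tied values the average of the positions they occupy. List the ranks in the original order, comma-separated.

9, 1, 2, 5, 8, 6, 7, 4, 3

Sorted (descending): 7.8, 7.7, 7.6, 6.6, 5.5, 5.1, 5, 4.8, 4.4
No ties — each value takes its position as its rank.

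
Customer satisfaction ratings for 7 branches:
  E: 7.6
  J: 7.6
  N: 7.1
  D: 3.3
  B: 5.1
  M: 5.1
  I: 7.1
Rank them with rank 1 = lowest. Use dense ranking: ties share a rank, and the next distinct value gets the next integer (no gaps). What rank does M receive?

2

Sorted (ascending): 3.3, 5.1, 5.1, 7.1, 7.1, 7.6, 7.6
The 2 values of 5.1 share dense rank 2.
The 2 values of 7.1 share dense rank 3.
The 2 values of 7.6 share dense rank 4.
Remaining distinct values take the next consecutive integers.
M has value 5.1 → rank 2.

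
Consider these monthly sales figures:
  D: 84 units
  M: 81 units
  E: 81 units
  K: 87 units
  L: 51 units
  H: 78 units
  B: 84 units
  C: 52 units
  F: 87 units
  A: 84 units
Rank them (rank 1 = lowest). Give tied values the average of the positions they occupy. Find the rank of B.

Sorted (ascending): 51, 52, 78, 81, 81, 84, 84, 84, 87, 87
The 2 values of 81 occupy positions 4–5 → average rank (4+5)/2 = 4.5.
The 3 values of 84 occupy positions 6–8 → average rank 7.
The 2 values of 87 occupy positions 9–10 → average rank (9+10)/2 = 9.5.
B has value 84 units → rank 7.

7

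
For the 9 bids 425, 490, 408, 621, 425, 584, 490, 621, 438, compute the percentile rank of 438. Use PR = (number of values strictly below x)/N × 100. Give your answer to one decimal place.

N = 9.
Strictly below 438: 3. Equal to 438: 1.
PR = 3/9 × 100 = 33.3

33.3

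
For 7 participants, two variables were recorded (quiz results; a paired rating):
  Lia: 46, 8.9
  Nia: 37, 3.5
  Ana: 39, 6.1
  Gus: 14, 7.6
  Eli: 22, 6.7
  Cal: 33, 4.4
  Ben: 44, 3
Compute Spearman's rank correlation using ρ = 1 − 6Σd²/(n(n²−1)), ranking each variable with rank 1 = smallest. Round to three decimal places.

Ranks of variable 1: 7, 4, 5, 1, 2, 3, 6
Ranks of variable 2: 7, 2, 4, 6, 5, 3, 1
d = r₁ − r₂: 0, 2, 1, -5, -3, 0, 5
d²: 0, 4, 1, 25, 9, 0, 25; Σd² = 64
ρ = 1 − 6·64/(7·48) = 1 − 384/336 = -0.143

-0.143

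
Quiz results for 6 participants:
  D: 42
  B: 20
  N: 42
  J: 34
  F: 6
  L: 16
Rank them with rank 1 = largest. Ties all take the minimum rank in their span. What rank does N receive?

Sorted (descending): 42, 42, 34, 20, 16, 6
The 2 values of 42 occupy positions 1–2 → each gets rank 1.
N has value 42 → rank 1.

1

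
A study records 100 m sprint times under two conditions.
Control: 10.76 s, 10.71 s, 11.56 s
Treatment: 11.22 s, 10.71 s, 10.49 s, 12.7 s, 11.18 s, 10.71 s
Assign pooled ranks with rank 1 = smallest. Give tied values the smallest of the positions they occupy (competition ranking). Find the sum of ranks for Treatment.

Sorted (ascending): 10.49, 10.71, 10.71, 10.71, 10.76, 11.18, 11.22, 11.56, 12.7
The 3 values of 10.71 occupy positions 2–4 → each gets rank 2.
Treatment values → pooled ranks: 11.22→7, 10.71→2, 10.49→1, 12.7→9, 11.18→6, 10.71→2
Rank sum = 7 + 2 + 1 + 9 + 6 + 2 = 27

27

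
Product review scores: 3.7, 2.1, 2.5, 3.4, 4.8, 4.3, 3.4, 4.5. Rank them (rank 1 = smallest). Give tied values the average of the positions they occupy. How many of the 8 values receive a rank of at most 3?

2

Sorted (ascending): 2.1, 2.5, 3.4, 3.4, 3.7, 4.3, 4.5, 4.8
The 2 values of 3.4 occupy positions 3–4 → average rank (3+4)/2 = 3.5.
Ranks ≤ 3: {1, 2} → 2 values.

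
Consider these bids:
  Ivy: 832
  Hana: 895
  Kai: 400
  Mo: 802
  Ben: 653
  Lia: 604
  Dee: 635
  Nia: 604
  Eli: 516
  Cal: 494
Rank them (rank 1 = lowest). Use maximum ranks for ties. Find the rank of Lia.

Sorted (ascending): 400, 494, 516, 604, 604, 635, 653, 802, 832, 895
The 2 values of 604 occupy positions 4–5 → each gets rank 5.
Lia has value 604 → rank 5.

5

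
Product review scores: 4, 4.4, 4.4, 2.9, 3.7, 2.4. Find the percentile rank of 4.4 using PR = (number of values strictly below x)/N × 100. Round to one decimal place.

66.7

N = 6.
Strictly below 4.4: 4. Equal to 4.4: 2.
PR = 4/6 × 100 = 66.7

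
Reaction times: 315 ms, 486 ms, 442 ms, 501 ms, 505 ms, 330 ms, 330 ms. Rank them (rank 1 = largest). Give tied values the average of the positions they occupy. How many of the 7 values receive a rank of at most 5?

Sorted (descending): 505, 501, 486, 442, 330, 330, 315
The 2 values of 330 occupy positions 5–6 → average rank (5+6)/2 = 5.5.
Ranks ≤ 5: {1, 2, 3, 4} → 4 values.

4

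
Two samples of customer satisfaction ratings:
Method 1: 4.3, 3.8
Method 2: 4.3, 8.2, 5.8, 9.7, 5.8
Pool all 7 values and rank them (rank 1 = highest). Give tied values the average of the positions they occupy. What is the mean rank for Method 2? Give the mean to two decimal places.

3.10

Sorted (descending): 9.7, 8.2, 5.8, 5.8, 4.3, 4.3, 3.8
The 2 values of 5.8 occupy positions 3–4 → average rank (3+4)/2 = 3.5.
The 2 values of 4.3 occupy positions 5–6 → average rank (5+6)/2 = 5.5.
Method 2 values → pooled ranks: 4.3→5.5, 8.2→2, 5.8→3.5, 9.7→1, 5.8→3.5
Mean rank = (5.5 + 2 + 3.5 + 1 + 3.5) / 5 = 3.10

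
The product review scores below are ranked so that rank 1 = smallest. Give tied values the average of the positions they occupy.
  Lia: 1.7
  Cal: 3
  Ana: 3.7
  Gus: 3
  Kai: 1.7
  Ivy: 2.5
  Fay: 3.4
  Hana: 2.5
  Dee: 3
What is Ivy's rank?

Sorted (ascending): 1.7, 1.7, 2.5, 2.5, 3, 3, 3, 3.4, 3.7
The 2 values of 1.7 occupy positions 1–2 → average rank (1+2)/2 = 1.5.
The 2 values of 2.5 occupy positions 3–4 → average rank (3+4)/2 = 3.5.
The 3 values of 3 occupy positions 5–7 → average rank 6.
Ivy has value 2.5 → rank 3.5.

3.5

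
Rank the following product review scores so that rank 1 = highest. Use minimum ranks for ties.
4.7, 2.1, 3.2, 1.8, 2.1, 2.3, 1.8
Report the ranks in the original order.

1, 4, 2, 6, 4, 3, 6

Sorted (descending): 4.7, 3.2, 2.3, 2.1, 2.1, 1.8, 1.8
The 2 values of 2.1 occupy positions 4–5 → each gets rank 4.
The 2 values of 1.8 occupy positions 6–7 → each gets rank 6.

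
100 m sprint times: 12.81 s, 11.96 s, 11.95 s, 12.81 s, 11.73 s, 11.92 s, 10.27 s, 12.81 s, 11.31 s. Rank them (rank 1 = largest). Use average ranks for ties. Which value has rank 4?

11.96

Sorted (descending): 12.81, 12.81, 12.81, 11.96, 11.95, 11.92, 11.73, 11.31, 10.27
The 3 values of 12.81 occupy positions 1–3 → average rank 2.
Rank 4 → value 11.96.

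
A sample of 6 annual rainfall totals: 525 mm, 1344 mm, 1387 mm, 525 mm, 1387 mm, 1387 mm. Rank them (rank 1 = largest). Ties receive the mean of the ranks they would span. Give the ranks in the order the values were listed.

5.5, 4, 2, 5.5, 2, 2

Sorted (descending): 1387, 1387, 1387, 1344, 525, 525
The 3 values of 1387 occupy positions 1–3 → average rank 2.
The 2 values of 525 occupy positions 5–6 → average rank (5+6)/2 = 5.5.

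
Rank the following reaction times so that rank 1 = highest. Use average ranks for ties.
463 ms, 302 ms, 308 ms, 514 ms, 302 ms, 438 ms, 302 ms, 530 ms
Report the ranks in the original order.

Sorted (descending): 530, 514, 463, 438, 308, 302, 302, 302
The 3 values of 302 occupy positions 6–8 → average rank 7.

3, 7, 5, 2, 7, 4, 7, 1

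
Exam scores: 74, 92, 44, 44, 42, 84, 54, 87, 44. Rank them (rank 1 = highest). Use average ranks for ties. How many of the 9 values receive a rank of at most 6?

Sorted (descending): 92, 87, 84, 74, 54, 44, 44, 44, 42
The 3 values of 44 occupy positions 6–8 → average rank 7.
Ranks ≤ 6: {1, 2, 3, 4, 5} → 5 values.

5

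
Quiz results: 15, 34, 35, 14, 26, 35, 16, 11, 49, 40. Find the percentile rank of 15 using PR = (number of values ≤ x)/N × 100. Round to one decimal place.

30.0

N = 10.
Strictly below 15: 2. Equal to 15: 1.
PR = 3/10 × 100 = 30.0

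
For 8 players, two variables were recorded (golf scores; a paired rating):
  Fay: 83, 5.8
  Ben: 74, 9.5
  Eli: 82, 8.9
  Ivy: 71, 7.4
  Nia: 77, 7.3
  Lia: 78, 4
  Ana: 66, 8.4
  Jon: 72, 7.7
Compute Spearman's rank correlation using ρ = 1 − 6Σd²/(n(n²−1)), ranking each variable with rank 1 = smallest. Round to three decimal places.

Ranks of variable 1: 8, 4, 7, 2, 5, 6, 1, 3
Ranks of variable 2: 2, 8, 7, 4, 3, 1, 6, 5
d = r₁ − r₂: 6, -4, 0, -2, 2, 5, -5, -2
d²: 36, 16, 0, 4, 4, 25, 25, 4; Σd² = 114
ρ = 1 − 6·114/(8·63) = 1 − 684/504 = -0.357

-0.357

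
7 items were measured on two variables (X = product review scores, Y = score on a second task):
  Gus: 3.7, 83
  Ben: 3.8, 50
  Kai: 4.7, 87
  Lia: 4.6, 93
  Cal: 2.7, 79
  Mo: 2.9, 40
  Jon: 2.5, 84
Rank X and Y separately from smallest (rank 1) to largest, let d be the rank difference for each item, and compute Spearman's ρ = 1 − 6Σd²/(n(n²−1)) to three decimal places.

0.429

Ranks of variable 1: 4, 5, 7, 6, 2, 3, 1
Ranks of variable 2: 4, 2, 6, 7, 3, 1, 5
d = r₁ − r₂: 0, 3, 1, -1, -1, 2, -4
d²: 0, 9, 1, 1, 1, 4, 16; Σd² = 32
ρ = 1 − 6·32/(7·48) = 1 − 192/336 = 0.429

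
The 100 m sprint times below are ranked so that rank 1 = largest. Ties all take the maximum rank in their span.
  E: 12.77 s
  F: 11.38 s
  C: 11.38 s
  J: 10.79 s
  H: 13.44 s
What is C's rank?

4

Sorted (descending): 13.44, 12.77, 11.38, 11.38, 10.79
The 2 values of 11.38 occupy positions 3–4 → each gets rank 4.
C has value 11.38 s → rank 4.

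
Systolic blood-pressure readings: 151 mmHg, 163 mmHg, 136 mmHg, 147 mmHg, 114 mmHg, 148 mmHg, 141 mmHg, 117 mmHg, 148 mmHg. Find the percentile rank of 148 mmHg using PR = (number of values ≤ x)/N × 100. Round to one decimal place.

77.8

N = 9.
Strictly below 148: 5. Equal to 148: 2.
PR = 7/9 × 100 = 77.8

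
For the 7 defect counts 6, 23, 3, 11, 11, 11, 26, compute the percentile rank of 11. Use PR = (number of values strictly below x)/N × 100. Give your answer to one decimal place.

28.6

N = 7.
Strictly below 11: 2. Equal to 11: 3.
PR = 2/7 × 100 = 28.6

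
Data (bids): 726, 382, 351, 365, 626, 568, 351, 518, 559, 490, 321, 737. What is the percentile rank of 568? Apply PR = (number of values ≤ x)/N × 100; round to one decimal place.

75.0

N = 12.
Strictly below 568: 8. Equal to 568: 1.
PR = 9/12 × 100 = 75.0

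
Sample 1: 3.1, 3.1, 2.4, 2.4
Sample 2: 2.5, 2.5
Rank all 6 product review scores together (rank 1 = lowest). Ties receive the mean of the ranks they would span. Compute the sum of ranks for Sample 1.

14

Sorted (ascending): 2.4, 2.4, 2.5, 2.5, 3.1, 3.1
The 2 values of 2.4 occupy positions 1–2 → average rank (1+2)/2 = 1.5.
The 2 values of 2.5 occupy positions 3–4 → average rank (3+4)/2 = 3.5.
The 2 values of 3.1 occupy positions 5–6 → average rank (5+6)/2 = 5.5.
Sample 1 values → pooled ranks: 3.1→5.5, 3.1→5.5, 2.4→1.5, 2.4→1.5
Rank sum = 5.5 + 5.5 + 1.5 + 1.5 = 14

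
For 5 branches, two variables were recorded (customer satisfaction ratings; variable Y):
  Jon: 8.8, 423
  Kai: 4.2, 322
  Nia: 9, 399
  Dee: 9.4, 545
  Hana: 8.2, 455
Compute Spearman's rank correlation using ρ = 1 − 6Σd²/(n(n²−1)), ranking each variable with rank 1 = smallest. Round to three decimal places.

0.600

Ranks of variable 1: 3, 1, 4, 5, 2
Ranks of variable 2: 3, 1, 2, 5, 4
d = r₁ − r₂: 0, 0, 2, 0, -2
d²: 0, 0, 4, 0, 4; Σd² = 8
ρ = 1 − 6·8/(5·24) = 1 − 48/120 = 0.600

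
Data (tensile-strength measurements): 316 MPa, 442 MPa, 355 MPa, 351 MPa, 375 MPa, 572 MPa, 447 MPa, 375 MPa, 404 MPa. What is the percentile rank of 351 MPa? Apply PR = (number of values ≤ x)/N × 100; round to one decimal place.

N = 9.
Strictly below 351: 1. Equal to 351: 1.
PR = 2/9 × 100 = 22.2

22.2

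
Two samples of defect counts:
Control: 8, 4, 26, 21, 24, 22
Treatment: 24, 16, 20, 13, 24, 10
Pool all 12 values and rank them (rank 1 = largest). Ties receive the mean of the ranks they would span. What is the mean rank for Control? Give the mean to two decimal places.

6.33

Sorted (descending): 26, 24, 24, 24, 22, 21, 20, 16, 13, 10, 8, 4
The 3 values of 24 occupy positions 2–4 → average rank 3.
Control values → pooled ranks: 8→11, 4→12, 26→1, 21→6, 24→3, 22→5
Mean rank = (11 + 12 + 1 + 6 + 3 + 5) / 6 = 6.33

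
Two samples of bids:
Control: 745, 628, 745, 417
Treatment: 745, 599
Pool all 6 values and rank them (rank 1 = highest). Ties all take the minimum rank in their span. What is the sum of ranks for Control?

Sorted (descending): 745, 745, 745, 628, 599, 417
The 3 values of 745 occupy positions 1–3 → each gets rank 1.
Control values → pooled ranks: 745→1, 628→4, 745→1, 417→6
Rank sum = 1 + 4 + 1 + 6 = 12

12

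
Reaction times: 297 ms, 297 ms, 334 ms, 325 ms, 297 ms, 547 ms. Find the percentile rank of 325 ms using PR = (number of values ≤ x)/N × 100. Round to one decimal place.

66.7

N = 6.
Strictly below 325: 3. Equal to 325: 1.
PR = 4/6 × 100 = 66.7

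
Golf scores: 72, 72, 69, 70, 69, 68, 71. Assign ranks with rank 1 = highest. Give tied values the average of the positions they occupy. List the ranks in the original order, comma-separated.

1.5, 1.5, 5.5, 4, 5.5, 7, 3

Sorted (descending): 72, 72, 71, 70, 69, 69, 68
The 2 values of 72 occupy positions 1–2 → average rank (1+2)/2 = 1.5.
The 2 values of 69 occupy positions 5–6 → average rank (5+6)/2 = 5.5.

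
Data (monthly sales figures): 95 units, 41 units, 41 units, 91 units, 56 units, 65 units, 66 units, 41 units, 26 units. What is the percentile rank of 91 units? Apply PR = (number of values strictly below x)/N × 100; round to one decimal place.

N = 9.
Strictly below 91: 7. Equal to 91: 1.
PR = 7/9 × 100 = 77.8

77.8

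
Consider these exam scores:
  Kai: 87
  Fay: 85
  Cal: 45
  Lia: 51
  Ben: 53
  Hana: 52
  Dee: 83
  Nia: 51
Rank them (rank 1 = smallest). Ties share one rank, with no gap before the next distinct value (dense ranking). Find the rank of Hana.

Sorted (ascending): 45, 51, 51, 52, 53, 83, 85, 87
The 2 values of 51 share dense rank 2.
Remaining distinct values take the next consecutive integers.
Hana has value 52 → rank 3.

3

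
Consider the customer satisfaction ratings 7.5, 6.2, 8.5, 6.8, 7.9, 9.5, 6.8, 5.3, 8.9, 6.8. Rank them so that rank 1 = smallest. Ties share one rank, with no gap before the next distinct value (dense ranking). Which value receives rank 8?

Sorted (ascending): 5.3, 6.2, 6.8, 6.8, 6.8, 7.5, 7.9, 8.5, 8.9, 9.5
The 3 values of 6.8 share dense rank 3.
Remaining distinct values take the next consecutive integers.
Rank 8 → value 9.5.

9.5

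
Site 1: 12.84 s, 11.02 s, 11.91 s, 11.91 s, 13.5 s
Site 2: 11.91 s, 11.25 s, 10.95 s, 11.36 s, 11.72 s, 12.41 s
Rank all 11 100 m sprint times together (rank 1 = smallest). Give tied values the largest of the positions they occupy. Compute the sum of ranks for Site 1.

Sorted (ascending): 10.95, 11.02, 11.25, 11.36, 11.72, 11.91, 11.91, 11.91, 12.41, 12.84, 13.5
The 3 values of 11.91 occupy positions 6–8 → each gets rank 8.
Site 1 values → pooled ranks: 12.84→10, 11.02→2, 11.91→8, 11.91→8, 13.5→11
Rank sum = 10 + 2 + 8 + 8 + 11 = 39

39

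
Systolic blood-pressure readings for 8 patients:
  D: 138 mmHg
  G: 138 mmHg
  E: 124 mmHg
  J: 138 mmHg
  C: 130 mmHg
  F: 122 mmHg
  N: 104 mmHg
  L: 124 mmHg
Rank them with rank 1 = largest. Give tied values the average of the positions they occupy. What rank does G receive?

2

Sorted (descending): 138, 138, 138, 130, 124, 124, 122, 104
The 3 values of 138 occupy positions 1–3 → average rank 2.
The 2 values of 124 occupy positions 5–6 → average rank (5+6)/2 = 5.5.
G has value 138 mmHg → rank 2.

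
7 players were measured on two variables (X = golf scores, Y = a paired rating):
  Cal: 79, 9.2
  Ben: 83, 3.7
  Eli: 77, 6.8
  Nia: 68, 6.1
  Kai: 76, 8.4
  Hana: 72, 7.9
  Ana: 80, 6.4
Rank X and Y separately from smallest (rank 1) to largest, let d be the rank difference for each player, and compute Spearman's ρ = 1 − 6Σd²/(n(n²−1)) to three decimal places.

-0.214

Ranks of variable 1: 5, 7, 4, 1, 3, 2, 6
Ranks of variable 2: 7, 1, 4, 2, 6, 5, 3
d = r₁ − r₂: -2, 6, 0, -1, -3, -3, 3
d²: 4, 36, 0, 1, 9, 9, 9; Σd² = 68
ρ = 1 − 6·68/(7·48) = 1 − 408/336 = -0.214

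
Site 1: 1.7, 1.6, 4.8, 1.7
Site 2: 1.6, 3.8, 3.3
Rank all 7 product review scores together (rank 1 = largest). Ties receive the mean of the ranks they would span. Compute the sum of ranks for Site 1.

16.5

Sorted (descending): 4.8, 3.8, 3.3, 1.7, 1.7, 1.6, 1.6
The 2 values of 1.7 occupy positions 4–5 → average rank (4+5)/2 = 4.5.
The 2 values of 1.6 occupy positions 6–7 → average rank (6+7)/2 = 6.5.
Site 1 values → pooled ranks: 1.7→4.5, 1.6→6.5, 4.8→1, 1.7→4.5
Rank sum = 4.5 + 6.5 + 1 + 4.5 = 16.5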